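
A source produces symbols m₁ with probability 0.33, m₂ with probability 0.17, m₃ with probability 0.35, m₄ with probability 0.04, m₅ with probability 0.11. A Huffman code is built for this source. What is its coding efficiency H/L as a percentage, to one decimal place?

Entropy H = −Σ p log₂ p ≈ 2.0286 bits.
Huffman merges: 1/25+11/100→3/20; 3/20+17/100→8/25; 8/25+33/100→13/20; 7/20+13/20→1. L = 53/25 ≈ 2.1200.
Efficiency = H/L = 2.0286/2.1200 = 95.7%.

95.7%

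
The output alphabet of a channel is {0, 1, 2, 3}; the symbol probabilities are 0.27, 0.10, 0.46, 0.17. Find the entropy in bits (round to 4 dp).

H = −Σ pᵢ log₂ pᵢ.
−0.27·log₂(0.27) = 0.5100
−0.10·log₂(0.10) = 0.3322
−0.46·log₂(0.46) = 0.5153
−0.17·log₂(0.17) = 0.4346
Sum ≈ 1.7921 → 1.7921 bits.

1.7921 bits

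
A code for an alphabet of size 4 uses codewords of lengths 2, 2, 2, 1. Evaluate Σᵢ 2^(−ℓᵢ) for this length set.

1.25

With common denominator 2^2 = 4: Σ 2^(−ℓᵢ) = 1/4 + 1/4 + 1/4 + 2/4 = 5/4 = 1.25.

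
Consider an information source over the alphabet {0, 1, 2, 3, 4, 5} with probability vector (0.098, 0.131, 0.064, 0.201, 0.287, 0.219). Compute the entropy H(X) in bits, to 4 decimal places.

2.4283 bits

H = −Σ pᵢ log₂ pᵢ.
−0.098·log₂(0.098) = 0.3284
−0.131·log₂(0.131) = 0.3841
−0.064·log₂(0.064) = 0.2538
−0.201·log₂(0.201) = 0.4653
−0.287·log₂(0.287) = 0.5169
−0.219·log₂(0.219) = 0.4798
Sum ≈ 2.4283 → 2.4283 bits.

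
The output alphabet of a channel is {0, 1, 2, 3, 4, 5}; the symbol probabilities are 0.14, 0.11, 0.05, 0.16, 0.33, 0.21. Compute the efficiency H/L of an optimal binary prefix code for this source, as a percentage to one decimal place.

Entropy H = −Σ p log₂ p ≈ 2.3872 bits.
Huffman merges: 1/20+11/100→4/25; 7/50+4/25→3/10; 4/25+21/100→37/100; 3/10+33/100→63/100; 37/100+63/100→1. L = 123/50 ≈ 2.4600.
Efficiency = H/L = 2.3872/2.4600 = 97.0%.

97.0%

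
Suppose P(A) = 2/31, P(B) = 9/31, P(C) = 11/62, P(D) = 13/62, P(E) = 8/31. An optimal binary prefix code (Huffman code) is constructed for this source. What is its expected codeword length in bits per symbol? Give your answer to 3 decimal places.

Repeatedly combine the two least-probable nodes; the expected code length is the sum of the merged weights.
merge 2/31 + 11/62 → 15/62
merge 13/62 + 15/62 → 14/31
merge 8/31 + 9/31 → 17/31
merge 14/31 + 17/31 → 1
L = 15/62 + 14/31 + 17/31 + 1 = 139/62 ≈ 2.242 bits/symbol.

2.242 bits/symbol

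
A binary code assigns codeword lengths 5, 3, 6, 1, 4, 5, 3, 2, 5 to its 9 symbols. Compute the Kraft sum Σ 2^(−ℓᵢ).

1.171875

With common denominator 2^6 = 64: Σ 2^(−ℓᵢ) = 2/64 + 8/64 + 1/64 + 32/64 + 4/64 + 2/64 + 8/64 + 16/64 + 2/64 = 75/64 = 1.171875.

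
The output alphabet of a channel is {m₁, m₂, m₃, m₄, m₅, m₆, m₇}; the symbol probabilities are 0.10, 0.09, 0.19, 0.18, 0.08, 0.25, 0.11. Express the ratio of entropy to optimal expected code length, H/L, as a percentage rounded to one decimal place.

Entropy H = −Σ p log₂ p ≈ 2.6872 bits.
Huffman merges: 2/25+9/100→17/100; 1/10+11/100→21/100; 17/100+9/50→7/20; 19/100+21/100→2/5; 1/4+7/20→3/5; 2/5+3/5→1. L = 273/100 ≈ 2.7300.
Efficiency = H/L = 2.6872/2.7300 = 98.4%.

98.4%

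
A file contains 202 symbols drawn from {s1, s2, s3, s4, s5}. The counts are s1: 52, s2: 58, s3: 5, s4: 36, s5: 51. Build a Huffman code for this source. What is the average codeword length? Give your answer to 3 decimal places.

Probabilities are the counts divided by 202.
Repeatedly combine the two least-probable nodes; the expected code length is the sum of the merged weights.
merge 5/202 + 18/101 → 41/202
merge 41/202 + 51/202 → 46/101
merge 26/101 + 29/101 → 55/101
merge 46/101 + 55/101 → 1
L = 41/202 + 46/101 + 55/101 + 1 = 445/202 ≈ 2.203 bits/symbol.

2.203 bits/symbol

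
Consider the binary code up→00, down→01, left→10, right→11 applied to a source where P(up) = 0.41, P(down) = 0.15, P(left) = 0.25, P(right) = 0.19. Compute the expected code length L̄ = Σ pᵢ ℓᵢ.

L̄ = Σ pᵢ·ℓᵢ = 0.41·2 + 0.15·2 + 0.25·2 + 0.19·2 = 2 bits/symbol.

2 bits/symbol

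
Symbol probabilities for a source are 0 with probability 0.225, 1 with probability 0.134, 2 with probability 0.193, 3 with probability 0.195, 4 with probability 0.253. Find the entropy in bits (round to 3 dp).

2.292 bits

H = −Σ pᵢ log₂ pᵢ.
−0.225·log₂(0.225) = 0.4842
−0.134·log₂(0.134) = 0.3886
−0.193·log₂(0.193) = 0.4581
−0.195·log₂(0.195) = 0.4599
−0.253·log₂(0.253) = 0.5016
Sum ≈ 2.2924 → 2.292 bits.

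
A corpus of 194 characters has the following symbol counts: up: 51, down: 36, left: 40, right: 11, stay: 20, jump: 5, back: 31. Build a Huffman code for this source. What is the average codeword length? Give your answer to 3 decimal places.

Probabilities are the counts divided by 194.
Repeatedly combine the two least-probable nodes; the expected code length is the sum of the merged weights.
merge 5/194 + 11/194 → 8/97
merge 8/97 + 10/97 → 18/97
merge 31/194 + 18/97 → 67/194
merge 18/97 + 20/97 → 38/97
merge 51/194 + 67/194 → 59/97
merge 38/97 + 59/97 → 1
L = 8/97 + 18/97 + 67/194 + 38/97 + 59/97 + 1 = 507/194 ≈ 2.613 bits/symbol.

2.613 bits/symbol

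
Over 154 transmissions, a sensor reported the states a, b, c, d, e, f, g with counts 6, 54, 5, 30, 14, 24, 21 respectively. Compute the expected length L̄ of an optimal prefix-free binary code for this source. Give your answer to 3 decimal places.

Probabilities are the counts divided by 154.
Repeatedly combine the two least-probable nodes; the expected code length is the sum of the merged weights.
merge 5/154 + 3/77 → 1/14
merge 1/14 + 1/11 → 25/154
merge 3/22 + 12/77 → 45/154
merge 25/154 + 15/77 → 5/14
merge 45/154 + 27/77 → 9/14
merge 5/14 + 9/14 → 1
L = 1/14 + 25/154 + 45/154 + 5/14 + 9/14 + 1 = 389/154 ≈ 2.526 bits/symbol.

2.526 bits/symbol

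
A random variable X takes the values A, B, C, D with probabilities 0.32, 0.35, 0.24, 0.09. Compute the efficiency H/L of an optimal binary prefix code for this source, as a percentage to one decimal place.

94.1%

Entropy H = −Σ p log₂ p ≈ 1.8629 bits.
Huffman merges: 9/100+6/25→33/100; 8/25+33/100→13/20; 7/20+13/20→1. L = 99/50 ≈ 1.9800.
Efficiency = H/L = 1.8629/1.9800 = 94.1%.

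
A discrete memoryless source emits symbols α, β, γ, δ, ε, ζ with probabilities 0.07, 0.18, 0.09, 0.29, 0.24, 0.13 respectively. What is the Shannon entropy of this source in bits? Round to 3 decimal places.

2.421 bits

H = −Σ pᵢ log₂ pᵢ.
−0.07·log₂(0.07) = 0.2686
−0.18·log₂(0.18) = 0.4453
−0.09·log₂(0.09) = 0.3127
−0.29·log₂(0.29) = 0.5179
−0.24·log₂(0.24) = 0.4941
−0.13·log₂(0.13) = 0.3826
Sum ≈ 2.4212 → 2.421 bits.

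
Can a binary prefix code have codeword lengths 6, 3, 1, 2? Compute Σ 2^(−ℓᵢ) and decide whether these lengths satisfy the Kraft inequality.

0.890625; yes

With common denominator 2^6 = 64: Σ 2^(−ℓᵢ) = 1/64 + 8/64 + 32/64 + 16/64 = 57/64 = 0.890625.
Kraft's inequality requires Σ ≤ 1; here Σ = 0.890625 ≤ 1, so such a prefix code exists.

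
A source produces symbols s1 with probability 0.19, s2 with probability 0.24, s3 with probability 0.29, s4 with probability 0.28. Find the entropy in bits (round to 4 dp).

1.9815 bits

H = −Σ pᵢ log₂ pᵢ.
−0.19·log₂(0.19) = 0.4552
−0.24·log₂(0.24) = 0.4941
−0.29·log₂(0.29) = 0.5179
−0.28·log₂(0.28) = 0.5142
Sum ≈ 1.9815 → 1.9815 bits.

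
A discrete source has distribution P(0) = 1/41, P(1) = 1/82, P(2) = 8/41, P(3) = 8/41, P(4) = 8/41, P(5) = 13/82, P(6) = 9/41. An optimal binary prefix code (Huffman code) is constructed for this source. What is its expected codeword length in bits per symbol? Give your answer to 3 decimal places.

Repeatedly combine the two least-probable nodes; the expected code length is the sum of the merged weights.
merge 1/82 + 1/41 → 3/82
merge 3/82 + 13/82 → 8/41
merge 8/41 + 8/41 → 16/41
merge 8/41 + 8/41 → 16/41
merge 9/41 + 16/41 → 25/41
merge 16/41 + 25/41 → 1
L = 3/82 + 8/41 + 16/41 + 16/41 + 25/41 + 1 = 215/82 ≈ 2.622 bits/symbol.

2.622 bits/symbol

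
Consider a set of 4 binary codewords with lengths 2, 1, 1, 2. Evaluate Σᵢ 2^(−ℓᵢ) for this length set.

With common denominator 2^2 = 4: Σ 2^(−ℓᵢ) = 1/4 + 2/4 + 2/4 + 1/4 = 6/4 = 1.5.

1.5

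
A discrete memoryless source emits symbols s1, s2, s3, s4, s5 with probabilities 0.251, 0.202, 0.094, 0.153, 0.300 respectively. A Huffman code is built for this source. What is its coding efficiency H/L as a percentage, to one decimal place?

Entropy H = −Σ p log₂ p ≈ 2.2228 bits.
Huffman merges: 47/500+153/1000→247/1000; 101/500+247/1000→449/1000; 251/1000+3/10→551/1000; 449/1000+551/1000→1. L = 2247/1000 ≈ 2.2470.
Efficiency = H/L = 2.2228/2.2470 = 98.9%.

98.9%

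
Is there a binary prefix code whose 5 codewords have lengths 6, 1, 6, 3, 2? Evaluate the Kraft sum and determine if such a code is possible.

With common denominator 2^6 = 64: Σ 2^(−ℓᵢ) = 1/64 + 32/64 + 1/64 + 8/64 + 16/64 = 58/64 = 0.90625.
Kraft's inequality requires Σ ≤ 1; here Σ = 0.90625 ≤ 1, so such a prefix code exists.

0.90625; yes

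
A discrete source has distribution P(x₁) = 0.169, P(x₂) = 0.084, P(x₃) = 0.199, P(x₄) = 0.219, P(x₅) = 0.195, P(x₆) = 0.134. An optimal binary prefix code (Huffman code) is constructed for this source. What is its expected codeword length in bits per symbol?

2.582 bits/symbol

Repeatedly combine the two least-probable nodes; the expected code length is the sum of the merged weights.
merge 21/250 + 67/500 → 109/500
merge 169/1000 + 39/200 → 91/250
merge 199/1000 + 109/500 → 417/1000
merge 219/1000 + 91/250 → 583/1000
merge 417/1000 + 583/1000 → 1
L = 109/500 + 91/250 + 417/1000 + 583/1000 + 1 = 1291/500 = 2.582 bits/symbol.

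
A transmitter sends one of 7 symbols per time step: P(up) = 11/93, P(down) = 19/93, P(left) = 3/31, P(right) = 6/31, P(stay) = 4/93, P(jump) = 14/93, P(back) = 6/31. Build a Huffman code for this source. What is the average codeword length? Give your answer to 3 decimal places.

2.742 bits/symbol

Repeatedly combine the two least-probable nodes; the expected code length is the sum of the merged weights.
merge 4/93 + 3/31 → 13/93
merge 11/93 + 13/93 → 8/31
merge 14/93 + 6/31 → 32/93
merge 6/31 + 19/93 → 37/93
merge 8/31 + 32/93 → 56/93
merge 37/93 + 56/93 → 1
L = 13/93 + 8/31 + 32/93 + 37/93 + 56/93 + 1 = 85/31 ≈ 2.742 bits/symbol.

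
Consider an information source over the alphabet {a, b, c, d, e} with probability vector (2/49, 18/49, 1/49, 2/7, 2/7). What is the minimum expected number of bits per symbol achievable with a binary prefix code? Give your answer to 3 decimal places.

Repeatedly combine the two least-probable nodes; the expected code length is the sum of the merged weights.
merge 1/49 + 2/49 → 3/49
merge 3/49 + 2/7 → 17/49
merge 2/7 + 17/49 → 31/49
merge 18/49 + 31/49 → 1
L = 3/49 + 17/49 + 31/49 + 1 = 100/49 ≈ 2.041 bits/symbol.

2.041 bits/symbol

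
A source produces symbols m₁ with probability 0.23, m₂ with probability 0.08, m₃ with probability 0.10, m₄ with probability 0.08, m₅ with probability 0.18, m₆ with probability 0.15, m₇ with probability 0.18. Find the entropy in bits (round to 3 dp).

2.704 bits

H = −Σ pᵢ log₂ pᵢ.
−0.23·log₂(0.23) = 0.4877
−0.08·log₂(0.08) = 0.2915
−0.10·log₂(0.10) = 0.3322
−0.08·log₂(0.08) = 0.2915
−0.18·log₂(0.18) = 0.4453
−0.15·log₂(0.15) = 0.4105
−0.18·log₂(0.18) = 0.4453
Sum ≈ 2.7040 → 2.704 bits.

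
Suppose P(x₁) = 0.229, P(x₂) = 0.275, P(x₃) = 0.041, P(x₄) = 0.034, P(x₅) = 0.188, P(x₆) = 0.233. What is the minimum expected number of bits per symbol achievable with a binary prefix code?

2.338 bits/symbol

Repeatedly combine the two least-probable nodes; the expected code length is the sum of the merged weights.
merge 17/500 + 41/1000 → 3/40
merge 3/40 + 47/250 → 263/1000
merge 229/1000 + 233/1000 → 231/500
merge 263/1000 + 11/40 → 269/500
merge 231/500 + 269/500 → 1
L = 3/40 + 263/1000 + 231/500 + 269/500 + 1 = 1169/500 = 2.338 bits/symbol.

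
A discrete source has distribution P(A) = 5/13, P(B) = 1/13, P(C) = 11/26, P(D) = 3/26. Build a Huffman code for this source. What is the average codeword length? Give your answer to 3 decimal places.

1.769 bits/symbol

Repeatedly combine the two least-probable nodes; the expected code length is the sum of the merged weights.
merge 1/13 + 3/26 → 5/26
merge 5/26 + 5/13 → 15/26
merge 11/26 + 15/26 → 1
L = 5/26 + 15/26 + 1 = 23/13 ≈ 1.769 bits/symbol.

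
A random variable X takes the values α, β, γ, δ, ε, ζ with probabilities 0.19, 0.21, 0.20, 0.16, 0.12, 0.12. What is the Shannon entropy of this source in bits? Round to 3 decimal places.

2.550 bits

H = −Σ pᵢ log₂ pᵢ.
−0.19·log₂(0.19) = 0.4552
−0.21·log₂(0.21) = 0.4728
−0.20·log₂(0.20) = 0.4644
−0.16·log₂(0.16) = 0.4230
−0.12·log₂(0.12) = 0.3671
−0.12·log₂(0.12) = 0.3671
Sum ≈ 2.5496 → 2.550 bits.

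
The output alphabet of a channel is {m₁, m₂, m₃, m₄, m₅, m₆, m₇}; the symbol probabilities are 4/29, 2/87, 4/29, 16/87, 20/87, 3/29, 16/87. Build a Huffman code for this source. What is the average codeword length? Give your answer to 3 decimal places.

Repeatedly combine the two least-probable nodes; the expected code length is the sum of the merged weights.
merge 2/87 + 3/29 → 11/87
merge 11/87 + 4/29 → 23/87
merge 4/29 + 16/87 → 28/87
merge 16/87 + 20/87 → 12/29
merge 23/87 + 28/87 → 17/29
merge 12/29 + 17/29 → 1
L = 11/87 + 23/87 + 28/87 + 12/29 + 17/29 + 1 = 236/87 ≈ 2.713 bits/symbol.

2.713 bits/symbol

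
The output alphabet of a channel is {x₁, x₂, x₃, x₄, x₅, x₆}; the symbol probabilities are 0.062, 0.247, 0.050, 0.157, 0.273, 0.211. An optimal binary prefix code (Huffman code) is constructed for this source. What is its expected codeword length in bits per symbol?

2.381 bits/symbol

Repeatedly combine the two least-probable nodes; the expected code length is the sum of the merged weights.
merge 1/20 + 31/500 → 14/125
merge 14/125 + 157/1000 → 269/1000
merge 211/1000 + 247/1000 → 229/500
merge 269/1000 + 273/1000 → 271/500
merge 229/500 + 271/500 → 1
L = 14/125 + 269/1000 + 229/500 + 271/500 + 1 = 2381/1000 = 2.381 bits/symbol.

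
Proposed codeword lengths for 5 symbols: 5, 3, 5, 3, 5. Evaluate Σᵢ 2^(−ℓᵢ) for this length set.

0.34375

With common denominator 2^5 = 32: Σ 2^(−ℓᵢ) = 1/32 + 4/32 + 1/32 + 4/32 + 1/32 = 11/32 = 0.34375.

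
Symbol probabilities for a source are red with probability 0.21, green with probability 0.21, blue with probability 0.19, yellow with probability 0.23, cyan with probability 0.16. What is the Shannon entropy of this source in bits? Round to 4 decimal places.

2.3116 bits

H = −Σ pᵢ log₂ pᵢ.
−0.21·log₂(0.21) = 0.4728
−0.21·log₂(0.21) = 0.4728
−0.19·log₂(0.19) = 0.4552
−0.23·log₂(0.23) = 0.4877
−0.16·log₂(0.16) = 0.4230
Sum ≈ 2.3116 → 2.3116 bits.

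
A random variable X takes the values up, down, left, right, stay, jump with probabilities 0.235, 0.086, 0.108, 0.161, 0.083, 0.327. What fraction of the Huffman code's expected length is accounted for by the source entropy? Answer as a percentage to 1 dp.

98.1%

Entropy H = −Σ p log₂ p ≈ 2.3917 bits.
Huffman merges: 83/1000+43/500→169/1000; 27/250+161/1000→269/1000; 169/1000+47/200→101/250; 269/1000+327/1000→149/250; 101/250+149/250→1. L = 1219/500 ≈ 2.4380.
Efficiency = H/L = 2.3917/2.4380 = 98.1%.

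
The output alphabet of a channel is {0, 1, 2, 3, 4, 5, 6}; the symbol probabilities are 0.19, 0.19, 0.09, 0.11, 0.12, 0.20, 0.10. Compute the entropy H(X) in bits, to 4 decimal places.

H = −Σ pᵢ log₂ pᵢ.
−0.19·log₂(0.19) = 0.4552
−0.19·log₂(0.19) = 0.4552
−0.09·log₂(0.09) = 0.3127
−0.11·log₂(0.11) = 0.3503
−0.12·log₂(0.12) = 0.3671
−0.20·log₂(0.20) = 0.4644
−0.10·log₂(0.10) = 0.3322
Sum ≈ 2.7370 → 2.7370 bits.

2.7370 bits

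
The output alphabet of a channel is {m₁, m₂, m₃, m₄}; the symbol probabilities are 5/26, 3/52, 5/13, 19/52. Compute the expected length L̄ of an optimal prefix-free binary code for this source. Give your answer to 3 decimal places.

Repeatedly combine the two least-probable nodes; the expected code length is the sum of the merged weights.
merge 3/52 + 5/26 → 1/4
merge 1/4 + 19/52 → 8/13
merge 5/13 + 8/13 → 1
L = 1/4 + 8/13 + 1 = 97/52 ≈ 1.865 bits/symbol.

1.865 bits/symbol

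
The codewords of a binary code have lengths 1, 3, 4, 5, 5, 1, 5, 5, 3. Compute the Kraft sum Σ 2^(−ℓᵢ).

With common denominator 2^5 = 32: Σ 2^(−ℓᵢ) = 16/32 + 4/32 + 2/32 + 1/32 + 1/32 + 16/32 + 1/32 + 1/32 + 4/32 = 46/32 = 1.4375.

1.4375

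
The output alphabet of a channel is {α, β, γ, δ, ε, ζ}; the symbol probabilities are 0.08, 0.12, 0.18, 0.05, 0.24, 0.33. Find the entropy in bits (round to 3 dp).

H = −Σ pᵢ log₂ pᵢ.
−0.08·log₂(0.08) = 0.2915
−0.12·log₂(0.12) = 0.3671
−0.18·log₂(0.18) = 0.4453
−0.05·log₂(0.05) = 0.2161
−0.24·log₂(0.24) = 0.4941
−0.33·log₂(0.33) = 0.5278
Sum ≈ 2.3419 → 2.342 bits.

2.342 bits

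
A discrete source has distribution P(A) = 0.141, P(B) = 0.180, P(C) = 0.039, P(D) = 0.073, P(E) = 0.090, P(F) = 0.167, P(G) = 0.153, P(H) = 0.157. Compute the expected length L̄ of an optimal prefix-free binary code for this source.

Repeatedly combine the two least-probable nodes; the expected code length is the sum of the merged weights.
merge 39/1000 + 73/1000 → 14/125
merge 9/100 + 14/125 → 101/500
merge 141/1000 + 153/1000 → 147/500
merge 157/1000 + 167/1000 → 81/250
merge 9/50 + 101/500 → 191/500
merge 147/500 + 81/250 → 309/500
merge 191/500 + 309/500 → 1
L = 14/125 + 101/500 + 147/500 + 81/250 + 191/500 + 309/500 + 1 = 733/250 = 2.932 bits/symbol.

2.932 bits/symbol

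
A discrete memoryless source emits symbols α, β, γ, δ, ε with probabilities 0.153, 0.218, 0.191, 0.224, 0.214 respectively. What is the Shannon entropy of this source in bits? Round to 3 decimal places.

H = −Σ pᵢ log₂ pᵢ.
−0.153·log₂(0.153) = 0.4144
−0.218·log₂(0.218) = 0.4791
−0.191·log₂(0.191) = 0.4562
−0.224·log₂(0.224) = 0.4835
−0.214·log₂(0.214) = 0.4760
Sum ≈ 2.3091 → 2.309 bits.

2.309 bits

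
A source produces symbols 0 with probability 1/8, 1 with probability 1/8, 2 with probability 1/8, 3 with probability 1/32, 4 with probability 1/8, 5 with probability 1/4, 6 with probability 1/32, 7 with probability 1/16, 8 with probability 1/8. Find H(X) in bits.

2.9375 bits

Each probability is a power of 1/2, so log₂(1/p) is an integer.
H = Σ p·log₂(1/p) = 1/8·3 + 1/8·3 + 1/8·3 + 1/32·5 + 1/8·3 + 1/4·2 + 1/32·5 + 1/16·4 + 1/8·3 = 2.9375 bits.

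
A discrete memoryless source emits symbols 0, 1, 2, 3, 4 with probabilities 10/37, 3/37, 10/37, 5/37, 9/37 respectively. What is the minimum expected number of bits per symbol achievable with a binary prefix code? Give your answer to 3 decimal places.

2.216 bits/symbol

Repeatedly combine the two least-probable nodes; the expected code length is the sum of the merged weights.
merge 3/37 + 5/37 → 8/37
merge 8/37 + 9/37 → 17/37
merge 10/37 + 10/37 → 20/37
merge 17/37 + 20/37 → 1
L = 8/37 + 17/37 + 20/37 + 1 = 82/37 ≈ 2.216 bits/symbol.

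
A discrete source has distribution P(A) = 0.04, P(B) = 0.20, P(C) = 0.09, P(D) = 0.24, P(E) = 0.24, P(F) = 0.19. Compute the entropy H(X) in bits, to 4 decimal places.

H = −Σ pᵢ log₂ pᵢ.
−0.04·log₂(0.04) = 0.1858
−0.20·log₂(0.20) = 0.4644
−0.09·log₂(0.09) = 0.3127
−0.24·log₂(0.24) = 0.4941
−0.24·log₂(0.24) = 0.4941
−0.19·log₂(0.19) = 0.4552
Sum ≈ 2.4063 → 2.4063 bits.

2.4063 bits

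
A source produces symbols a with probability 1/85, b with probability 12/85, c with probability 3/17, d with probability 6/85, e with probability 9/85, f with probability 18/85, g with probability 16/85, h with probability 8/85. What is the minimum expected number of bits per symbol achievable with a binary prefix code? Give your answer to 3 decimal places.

Repeatedly combine the two least-probable nodes; the expected code length is the sum of the merged weights.
merge 1/85 + 6/85 → 7/85
merge 7/85 + 8/85 → 3/17
merge 9/85 + 12/85 → 21/85
merge 3/17 + 3/17 → 6/17
merge 16/85 + 18/85 → 2/5
merge 21/85 + 6/17 → 3/5
merge 2/5 + 3/5 → 1
L = 7/85 + 3/17 + 21/85 + 6/17 + 2/5 + 3/5 + 1 = 243/85 ≈ 2.859 bits/symbol.

2.859 bits/symbol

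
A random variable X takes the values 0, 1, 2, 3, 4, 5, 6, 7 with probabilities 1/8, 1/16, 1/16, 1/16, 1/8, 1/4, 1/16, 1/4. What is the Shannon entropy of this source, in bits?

2.75 bits

Each probability is a power of 1/2, so log₂(1/p) is an integer.
H = Σ p·log₂(1/p) = 1/8·3 + 1/16·4 + 1/16·4 + 1/16·4 + 1/8·3 + 1/4·2 + 1/16·4 + 1/4·2 = 2.75 bits.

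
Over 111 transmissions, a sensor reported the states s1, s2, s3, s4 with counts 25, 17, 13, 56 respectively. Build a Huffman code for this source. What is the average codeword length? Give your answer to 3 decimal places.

Probabilities are the counts divided by 111.
Repeatedly combine the two least-probable nodes; the expected code length is the sum of the merged weights.
merge 13/111 + 17/111 → 10/37
merge 25/111 + 10/37 → 55/111
merge 55/111 + 56/111 → 1
L = 10/37 + 55/111 + 1 = 196/111 ≈ 1.766 bits/symbol.

1.766 bits/symbol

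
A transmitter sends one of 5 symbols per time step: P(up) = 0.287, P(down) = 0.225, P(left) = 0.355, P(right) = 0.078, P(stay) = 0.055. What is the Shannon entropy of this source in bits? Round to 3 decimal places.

2.049 bits

H = −Σ pᵢ log₂ pᵢ.
−0.287·log₂(0.287) = 0.5169
−0.225·log₂(0.225) = 0.4842
−0.355·log₂(0.355) = 0.5304
−0.078·log₂(0.078) = 0.2871
−0.055·log₂(0.055) = 0.2301
Sum ≈ 2.0487 → 2.049 bits.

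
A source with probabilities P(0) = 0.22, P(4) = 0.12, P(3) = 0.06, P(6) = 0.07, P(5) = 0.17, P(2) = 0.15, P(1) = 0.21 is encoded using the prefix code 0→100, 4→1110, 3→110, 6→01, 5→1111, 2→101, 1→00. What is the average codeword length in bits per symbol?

L̄ = Σ pᵢ·ℓᵢ = 0.22·3 + 0.12·4 + 0.06·3 + 0.07·2 + 0.17·4 + 0.15·3 + 0.21·2 = 3.01 bits/symbol.

3.01 bits/symbol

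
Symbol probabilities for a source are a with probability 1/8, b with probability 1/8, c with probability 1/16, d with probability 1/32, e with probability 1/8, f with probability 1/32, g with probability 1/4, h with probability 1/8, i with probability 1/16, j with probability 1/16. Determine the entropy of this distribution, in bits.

3.0625 bits

Each probability is a power of 1/2, so log₂(1/p) is an integer.
H = Σ p·log₂(1/p) = 1/8·3 + 1/8·3 + 1/16·4 + 1/32·5 + 1/8·3 + 1/32·5 + 1/4·2 + 1/8·3 + 1/16·4 + 1/16·4 = 3.0625 bits.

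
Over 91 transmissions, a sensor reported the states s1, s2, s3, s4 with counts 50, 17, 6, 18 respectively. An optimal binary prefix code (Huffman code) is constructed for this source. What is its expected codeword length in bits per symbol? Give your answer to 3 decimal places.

1.703 bits/symbol

Probabilities are the counts divided by 91.
Repeatedly combine the two least-probable nodes; the expected code length is the sum of the merged weights.
merge 6/91 + 17/91 → 23/91
merge 18/91 + 23/91 → 41/91
merge 41/91 + 50/91 → 1
L = 23/91 + 41/91 + 1 = 155/91 ≈ 1.703 bits/symbol.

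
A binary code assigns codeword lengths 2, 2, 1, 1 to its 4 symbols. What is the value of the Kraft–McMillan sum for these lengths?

With common denominator 2^2 = 4: Σ 2^(−ℓᵢ) = 1/4 + 1/4 + 2/4 + 2/4 = 6/4 = 1.5.

1.5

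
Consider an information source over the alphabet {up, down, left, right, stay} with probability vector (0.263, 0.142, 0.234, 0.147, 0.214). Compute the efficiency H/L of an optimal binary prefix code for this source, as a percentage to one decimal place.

99.6%

Entropy H = −Σ p log₂ p ≈ 2.2796 bits.
Huffman merges: 71/500+147/1000→289/1000; 107/500+117/500→56/125; 263/1000+289/1000→69/125; 56/125+69/125→1. L = 2289/1000 ≈ 2.2890.
Efficiency = H/L = 2.2796/2.2890 = 99.6%.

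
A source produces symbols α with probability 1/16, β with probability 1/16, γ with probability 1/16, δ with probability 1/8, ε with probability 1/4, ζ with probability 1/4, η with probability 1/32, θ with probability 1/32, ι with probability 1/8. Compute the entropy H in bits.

2.8125 bits

Each probability is a power of 1/2, so log₂(1/p) is an integer.
H = Σ p·log₂(1/p) = 1/16·4 + 1/16·4 + 1/16·4 + 1/8·3 + 1/4·2 + 1/4·2 + 1/32·5 + 1/32·5 + 1/8·3 = 2.8125 bits.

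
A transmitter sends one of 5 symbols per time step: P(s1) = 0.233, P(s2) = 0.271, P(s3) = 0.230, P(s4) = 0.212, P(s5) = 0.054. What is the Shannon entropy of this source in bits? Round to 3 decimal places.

2.190 bits

H = −Σ pᵢ log₂ pᵢ.
−0.233·log₂(0.233) = 0.4897
−0.271·log₂(0.271) = 0.5105
−0.230·log₂(0.230) = 0.4877
−0.212·log₂(0.212) = 0.4744
−0.054·log₂(0.054) = 0.2274
Sum ≈ 2.1896 → 2.190 bits.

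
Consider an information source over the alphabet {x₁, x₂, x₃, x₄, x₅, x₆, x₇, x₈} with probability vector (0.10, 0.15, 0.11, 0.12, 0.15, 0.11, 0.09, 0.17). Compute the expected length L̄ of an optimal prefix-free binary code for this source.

Repeatedly combine the two least-probable nodes; the expected code length is the sum of the merged weights.
merge 9/100 + 1/10 → 19/100
merge 11/100 + 11/100 → 11/50
merge 3/25 + 3/20 → 27/100
merge 3/20 + 17/100 → 8/25
merge 19/100 + 11/50 → 41/100
merge 27/100 + 8/25 → 59/100
merge 41/100 + 59/100 → 1
L = 19/100 + 11/50 + 27/100 + 8/25 + 41/100 + 59/100 + 1 = 3 bits/symbol.

3 bits/symbol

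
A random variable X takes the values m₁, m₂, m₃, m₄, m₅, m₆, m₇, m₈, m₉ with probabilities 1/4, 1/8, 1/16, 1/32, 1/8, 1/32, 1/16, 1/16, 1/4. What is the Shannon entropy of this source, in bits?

2.8125 bits

Each probability is a power of 1/2, so log₂(1/p) is an integer.
H = Σ p·log₂(1/p) = 1/4·2 + 1/8·3 + 1/16·4 + 1/32·5 + 1/8·3 + 1/32·5 + 1/16·4 + 1/16·4 + 1/4·2 = 2.8125 bits.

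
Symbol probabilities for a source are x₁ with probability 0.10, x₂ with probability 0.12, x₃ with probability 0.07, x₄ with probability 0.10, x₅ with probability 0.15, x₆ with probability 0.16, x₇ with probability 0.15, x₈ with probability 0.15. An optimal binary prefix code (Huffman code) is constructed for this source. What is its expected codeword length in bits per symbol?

Repeatedly combine the two least-probable nodes; the expected code length is the sum of the merged weights.
merge 7/100 + 1/10 → 17/100
merge 1/10 + 3/25 → 11/50
merge 3/20 + 3/20 → 3/10
merge 3/20 + 4/25 → 31/100
merge 17/100 + 11/50 → 39/100
merge 3/10 + 31/100 → 61/100
merge 39/100 + 61/100 → 1
L = 17/100 + 11/50 + 3/10 + 31/100 + 39/100 + 61/100 + 1 = 3 bits/symbol.

3 bits/symbol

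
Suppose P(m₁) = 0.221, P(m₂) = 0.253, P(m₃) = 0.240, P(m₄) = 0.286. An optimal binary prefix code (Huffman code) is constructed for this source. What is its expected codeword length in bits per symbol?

2 bits/symbol

Repeatedly combine the two least-probable nodes; the expected code length is the sum of the merged weights.
merge 221/1000 + 6/25 → 461/1000
merge 253/1000 + 143/500 → 539/1000
merge 461/1000 + 539/1000 → 1
L = 461/1000 + 539/1000 + 1 = 2 bits/symbol.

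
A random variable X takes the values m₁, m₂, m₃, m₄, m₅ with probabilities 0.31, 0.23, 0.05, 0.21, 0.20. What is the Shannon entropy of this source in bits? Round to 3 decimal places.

H = −Σ pᵢ log₂ pᵢ.
−0.31·log₂(0.31) = 0.5238
−0.23·log₂(0.23) = 0.4877
−0.05·log₂(0.05) = 0.2161
−0.21·log₂(0.21) = 0.4728
−0.20·log₂(0.20) = 0.4644
Sum ≈ 2.1648 → 2.165 bits.

2.165 bits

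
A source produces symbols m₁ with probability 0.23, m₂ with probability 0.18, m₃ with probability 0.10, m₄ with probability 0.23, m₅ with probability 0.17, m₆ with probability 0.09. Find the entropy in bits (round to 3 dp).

H = −Σ pᵢ log₂ pᵢ.
−0.23·log₂(0.23) = 0.4877
−0.18·log₂(0.18) = 0.4453
−0.10·log₂(0.10) = 0.3322
−0.23·log₂(0.23) = 0.4877
−0.17·log₂(0.17) = 0.4346
−0.09·log₂(0.09) = 0.3127
Sum ≈ 2.5001 → 2.500 bits.

2.500 bits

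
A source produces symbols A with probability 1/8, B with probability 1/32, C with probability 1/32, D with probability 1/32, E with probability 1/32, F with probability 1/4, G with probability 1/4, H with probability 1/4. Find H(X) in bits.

Each probability is a power of 1/2, so log₂(1/p) is an integer.
H = Σ p·log₂(1/p) = 1/8·3 + 1/32·5 + 1/32·5 + 1/32·5 + 1/32·5 + 1/4·2 + 1/4·2 + 1/4·2 = 2.5 bits.

2.5 bits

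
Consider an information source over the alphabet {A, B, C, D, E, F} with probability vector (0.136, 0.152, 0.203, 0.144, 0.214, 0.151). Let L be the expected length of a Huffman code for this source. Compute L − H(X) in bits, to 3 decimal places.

0.021 bits

Entropy H = −Σ p log₂ p ≈ 2.5620 bits.
Huffman merges: 17/125+18/125→7/25; 151/1000+19/125→303/1000; 203/1000+107/500→417/1000; 7/25+303/1000→583/1000; 417/1000+583/1000→1. L = 2583/1000 ≈ 2.5830.
L − H = 2.5830 − 2.5620 = 0.021 bits.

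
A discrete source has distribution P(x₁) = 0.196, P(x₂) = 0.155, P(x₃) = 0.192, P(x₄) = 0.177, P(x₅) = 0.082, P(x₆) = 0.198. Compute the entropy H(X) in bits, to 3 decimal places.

H = −Σ pᵢ log₂ pᵢ.
−0.196·log₂(0.196) = 0.4608
−0.155·log₂(0.155) = 0.4169
−0.192·log₂(0.192) = 0.4571
−0.177·log₂(0.177) = 0.4422
−0.082·log₂(0.082) = 0.2959
−0.198·log₂(0.198) = 0.4626
Sum ≈ 2.5355 → 2.535 bits.

2.535 bits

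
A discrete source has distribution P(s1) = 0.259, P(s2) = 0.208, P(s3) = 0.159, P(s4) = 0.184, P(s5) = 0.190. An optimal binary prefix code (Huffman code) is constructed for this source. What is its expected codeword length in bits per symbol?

2.343 bits/symbol

Repeatedly combine the two least-probable nodes; the expected code length is the sum of the merged weights.
merge 159/1000 + 23/125 → 343/1000
merge 19/100 + 26/125 → 199/500
merge 259/1000 + 343/1000 → 301/500
merge 199/500 + 301/500 → 1
L = 343/1000 + 199/500 + 301/500 + 1 = 2343/1000 = 2.343 bits/symbol.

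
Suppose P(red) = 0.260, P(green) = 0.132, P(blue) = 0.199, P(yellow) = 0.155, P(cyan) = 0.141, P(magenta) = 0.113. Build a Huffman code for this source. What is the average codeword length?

2.541 bits/symbol

Repeatedly combine the two least-probable nodes; the expected code length is the sum of the merged weights.
merge 113/1000 + 33/250 → 49/200
merge 141/1000 + 31/200 → 37/125
merge 199/1000 + 49/200 → 111/250
merge 13/50 + 37/125 → 139/250
merge 111/250 + 139/250 → 1
L = 49/200 + 37/125 + 111/250 + 139/250 + 1 = 2541/1000 = 2.541 bits/symbol.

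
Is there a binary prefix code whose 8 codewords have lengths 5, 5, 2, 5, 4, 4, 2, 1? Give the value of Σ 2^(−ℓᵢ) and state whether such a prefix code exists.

With common denominator 2^5 = 32: Σ 2^(−ℓᵢ) = 1/32 + 1/32 + 8/32 + 1/32 + 2/32 + 2/32 + 8/32 + 16/32 = 39/32 = 1.21875.
Kraft's inequality requires Σ ≤ 1; here Σ = 1.21875 > 1, so no such prefix code exists.

1.21875; no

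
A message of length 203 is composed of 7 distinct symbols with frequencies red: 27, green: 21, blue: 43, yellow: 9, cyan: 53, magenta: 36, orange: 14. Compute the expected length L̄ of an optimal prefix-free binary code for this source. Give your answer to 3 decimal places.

Probabilities are the counts divided by 203.
Repeatedly combine the two least-probable nodes; the expected code length is the sum of the merged weights.
merge 9/203 + 2/29 → 23/203
merge 3/29 + 23/203 → 44/203
merge 27/203 + 36/203 → 9/29
merge 43/203 + 44/203 → 3/7
merge 53/203 + 9/29 → 4/7
merge 3/7 + 4/7 → 1
L = 23/203 + 44/203 + 9/29 + 3/7 + 4/7 + 1 = 536/203 ≈ 2.640 bits/symbol.

2.640 bits/symbol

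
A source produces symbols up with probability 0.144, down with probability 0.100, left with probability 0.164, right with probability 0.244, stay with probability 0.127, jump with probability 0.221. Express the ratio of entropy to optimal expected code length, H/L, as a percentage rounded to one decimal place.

99.3%

Entropy H = −Σ p log₂ p ≈ 2.5185 bits.
Huffman merges: 1/10+127/1000→227/1000; 18/125+41/250→77/250; 221/1000+227/1000→56/125; 61/250+77/250→69/125; 56/125+69/125→1. L = 507/200 ≈ 2.5350.
Efficiency = H/L = 2.5185/2.5350 = 99.3%.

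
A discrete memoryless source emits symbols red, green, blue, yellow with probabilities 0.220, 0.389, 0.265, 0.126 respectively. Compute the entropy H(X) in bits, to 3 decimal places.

H = −Σ pᵢ log₂ pᵢ.
−0.220·log₂(0.220) = 0.4806
−0.389·log₂(0.389) = 0.5299
−0.265·log₂(0.265) = 0.5077
−0.126·log₂(0.126) = 0.3766
Sum ≈ 1.8947 → 1.895 bits.

1.895 bits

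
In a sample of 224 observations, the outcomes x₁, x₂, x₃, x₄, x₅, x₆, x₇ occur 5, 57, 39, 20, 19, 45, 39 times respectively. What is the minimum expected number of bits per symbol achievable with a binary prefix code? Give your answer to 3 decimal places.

Probabilities are the counts divided by 224.
Repeatedly combine the two least-probable nodes; the expected code length is the sum of the merged weights.
merge 5/224 + 19/224 → 3/28
merge 5/56 + 3/28 → 11/56
merge 39/224 + 39/224 → 39/112
merge 11/56 + 45/224 → 89/224
merge 57/224 + 39/112 → 135/224
merge 89/224 + 135/224 → 1
L = 3/28 + 11/56 + 39/112 + 89/224 + 135/224 + 1 = 297/112 ≈ 2.652 bits/symbol.

2.652 bits/symbol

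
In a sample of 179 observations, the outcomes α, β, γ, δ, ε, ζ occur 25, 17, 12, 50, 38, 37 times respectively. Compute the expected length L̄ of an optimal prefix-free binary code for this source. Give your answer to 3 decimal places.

Probabilities are the counts divided by 179.
Repeatedly combine the two least-probable nodes; the expected code length is the sum of the merged weights.
merge 12/179 + 17/179 → 29/179
merge 25/179 + 29/179 → 54/179
merge 37/179 + 38/179 → 75/179
merge 50/179 + 54/179 → 104/179
merge 75/179 + 104/179 → 1
L = 29/179 + 54/179 + 75/179 + 104/179 + 1 = 441/179 ≈ 2.464 bits/symbol.

2.464 bits/symbol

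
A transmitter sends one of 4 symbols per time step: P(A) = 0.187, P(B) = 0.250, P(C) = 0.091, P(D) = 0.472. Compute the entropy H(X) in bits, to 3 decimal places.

H = −Σ pᵢ log₂ pᵢ.
−0.187·log₂(0.187) = 0.4523
−0.250·log₂(0.250) = 0.5000
−0.091·log₂(0.091) = 0.3147
−0.472·log₂(0.472) = 0.5112
Sum ≈ 1.7783 → 1.778 bits.

1.778 bits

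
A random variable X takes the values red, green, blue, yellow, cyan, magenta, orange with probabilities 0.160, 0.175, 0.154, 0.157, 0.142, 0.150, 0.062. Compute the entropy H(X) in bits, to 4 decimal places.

2.7572 bits

H = −Σ pᵢ log₂ pᵢ.
−0.160·log₂(0.160) = 0.4230
−0.175·log₂(0.175) = 0.4401
−0.154·log₂(0.154) = 0.4156
−0.157·log₂(0.157) = 0.4194
−0.142·log₂(0.142) = 0.3999
−0.150·log₂(0.150) = 0.4105
−0.062·log₂(0.062) = 0.2487
Sum ≈ 2.7572 → 2.7572 bits.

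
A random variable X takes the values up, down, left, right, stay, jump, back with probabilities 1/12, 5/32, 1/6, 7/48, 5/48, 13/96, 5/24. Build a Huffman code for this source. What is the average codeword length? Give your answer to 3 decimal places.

2.792 bits/symbol

Repeatedly combine the two least-probable nodes; the expected code length is the sum of the merged weights.
merge 1/12 + 5/48 → 3/16
merge 13/96 + 7/48 → 9/32
merge 5/32 + 1/6 → 31/96
merge 3/16 + 5/24 → 19/48
merge 9/32 + 31/96 → 29/48
merge 19/48 + 29/48 → 1
L = 3/16 + 9/32 + 31/96 + 19/48 + 29/48 + 1 = 67/24 ≈ 2.792 bits/symbol.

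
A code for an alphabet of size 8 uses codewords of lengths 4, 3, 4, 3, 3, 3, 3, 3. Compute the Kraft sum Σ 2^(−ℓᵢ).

0.875

With common denominator 2^4 = 16: Σ 2^(−ℓᵢ) = 1/16 + 2/16 + 1/16 + 2/16 + 2/16 + 2/16 + 2/16 + 2/16 = 14/16 = 0.875.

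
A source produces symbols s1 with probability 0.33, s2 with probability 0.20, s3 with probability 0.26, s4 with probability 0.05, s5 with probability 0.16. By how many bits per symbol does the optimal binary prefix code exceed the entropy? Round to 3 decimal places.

0.073 bits

Entropy H = −Σ p log₂ p ≈ 2.1366 bits.
Huffman merges: 1/20+4/25→21/100; 1/5+21/100→41/100; 13/50+33/100→59/100; 41/100+59/100→1. L = 221/100 ≈ 2.2100.
L − H = 2.2100 − 2.1366 = 0.073 bits.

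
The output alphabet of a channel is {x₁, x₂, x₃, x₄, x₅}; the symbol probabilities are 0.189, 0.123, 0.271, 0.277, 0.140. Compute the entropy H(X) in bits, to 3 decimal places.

H = −Σ pᵢ log₂ pᵢ.
−0.189·log₂(0.189) = 0.4543
−0.123·log₂(0.123) = 0.3719
−0.271·log₂(0.271) = 0.5105
−0.277·log₂(0.277) = 0.5130
−0.140·log₂(0.140) = 0.3971
Sum ≈ 2.2467 → 2.247 bits.

2.247 bits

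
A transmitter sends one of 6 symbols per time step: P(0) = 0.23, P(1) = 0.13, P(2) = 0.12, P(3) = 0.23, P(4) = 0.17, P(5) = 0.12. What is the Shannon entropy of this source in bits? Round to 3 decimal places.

H = −Σ pᵢ log₂ pᵢ.
−0.23·log₂(0.23) = 0.4877
−0.13·log₂(0.13) = 0.3826
−0.12·log₂(0.12) = 0.3671
−0.23·log₂(0.23) = 0.4877
−0.17·log₂(0.17) = 0.4346
−0.12·log₂(0.12) = 0.3671
Sum ≈ 2.5267 → 2.527 bits.

2.527 bits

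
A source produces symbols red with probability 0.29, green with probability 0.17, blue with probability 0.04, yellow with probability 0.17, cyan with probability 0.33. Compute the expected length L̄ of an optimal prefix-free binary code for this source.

2.21 bits/symbol

Repeatedly combine the two least-probable nodes; the expected code length is the sum of the merged weights.
merge 1/25 + 17/100 → 21/100
merge 17/100 + 21/100 → 19/50
merge 29/100 + 33/100 → 31/50
merge 19/50 + 31/50 → 1
L = 21/100 + 19/50 + 31/50 + 1 = 221/100 = 2.21 bits/symbol.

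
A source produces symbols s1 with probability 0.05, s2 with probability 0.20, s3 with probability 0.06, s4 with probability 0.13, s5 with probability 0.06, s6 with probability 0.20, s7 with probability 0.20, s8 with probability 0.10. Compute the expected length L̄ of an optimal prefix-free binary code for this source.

2.87 bits/symbol

Repeatedly combine the two least-probable nodes; the expected code length is the sum of the merged weights.
merge 1/20 + 3/50 → 11/100
merge 3/50 + 1/10 → 4/25
merge 11/100 + 13/100 → 6/25
merge 4/25 + 1/5 → 9/25
merge 1/5 + 1/5 → 2/5
merge 6/25 + 9/25 → 3/5
merge 2/5 + 3/5 → 1
L = 11/100 + 4/25 + 6/25 + 9/25 + 2/5 + 3/5 + 1 = 287/100 = 2.87 bits/symbol.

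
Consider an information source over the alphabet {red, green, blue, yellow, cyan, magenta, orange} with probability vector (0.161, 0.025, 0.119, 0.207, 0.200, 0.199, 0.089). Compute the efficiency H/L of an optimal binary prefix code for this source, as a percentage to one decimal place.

Entropy H = −Σ p log₂ p ≈ 2.6316 bits.
Huffman merges: 1/40+89/1000→57/500; 57/500+119/1000→233/1000; 161/1000+199/1000→9/25; 1/5+207/1000→407/1000; 233/1000+9/25→593/1000; 407/1000+593/1000→1. L = 2707/1000 ≈ 2.7070.
Efficiency = H/L = 2.6316/2.7070 = 97.2%.

97.2%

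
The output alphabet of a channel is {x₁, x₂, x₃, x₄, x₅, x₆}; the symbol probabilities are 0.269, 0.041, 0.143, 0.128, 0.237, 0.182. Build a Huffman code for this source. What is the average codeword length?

Repeatedly combine the two least-probable nodes; the expected code length is the sum of the merged weights.
merge 41/1000 + 16/125 → 169/1000
merge 143/1000 + 169/1000 → 39/125
merge 91/500 + 237/1000 → 419/1000
merge 269/1000 + 39/125 → 581/1000
merge 419/1000 + 581/1000 → 1
L = 169/1000 + 39/125 + 419/1000 + 581/1000 + 1 = 2481/1000 = 2.481 bits/symbol.

2.481 bits/symbol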